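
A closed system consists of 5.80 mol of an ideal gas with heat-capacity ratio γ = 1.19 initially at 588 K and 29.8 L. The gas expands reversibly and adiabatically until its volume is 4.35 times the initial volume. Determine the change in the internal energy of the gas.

P₁ = nRT₁/V₁ = 5.80×8.314×588/29.8 = 951 kPa.
Adiabatic: TV^(γ−1) = const ⇒ T₂ = 588×(0.230)^0.190 = 445 K; PV^γ = const ⇒ P₂ = 165 kPa.
For an ideal gas ΔU = nCvΔT with Cv = R/(γ−1) = 43.8 J/(mol·K).
ΔU = 5.80×43.8×(445−588) = -36400 J.

-36400 J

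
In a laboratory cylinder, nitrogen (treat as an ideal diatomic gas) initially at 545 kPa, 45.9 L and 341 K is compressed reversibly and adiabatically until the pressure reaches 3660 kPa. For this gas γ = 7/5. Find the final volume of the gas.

Adiabatic: T₂/T₁ = (P₂/P₁)^((γ−1)/γ) ⇒ T₂ = 341×(6.72)^0.286 = 588 K; V₂ = 11.8 L.

11.8 L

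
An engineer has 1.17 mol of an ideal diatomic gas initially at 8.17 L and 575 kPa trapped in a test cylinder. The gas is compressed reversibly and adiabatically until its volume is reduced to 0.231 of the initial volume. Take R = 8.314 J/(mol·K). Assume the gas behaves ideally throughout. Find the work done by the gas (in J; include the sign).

-9360 J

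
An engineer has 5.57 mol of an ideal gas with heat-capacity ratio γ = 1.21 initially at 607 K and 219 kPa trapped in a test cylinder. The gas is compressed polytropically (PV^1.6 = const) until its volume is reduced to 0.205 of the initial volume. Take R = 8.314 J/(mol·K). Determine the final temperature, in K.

V₁ = nRT₁/P₁ = 5.57×8.314×607/219 = 128 L.
Polytropic n=1.6: T₂ = T₁(V₁/V₂)^(n−1) = 607×(4.88)^0.60 = 1570 K; P₂ = P₁(V₁/V₂)^n = 2760 kPa.

1570 K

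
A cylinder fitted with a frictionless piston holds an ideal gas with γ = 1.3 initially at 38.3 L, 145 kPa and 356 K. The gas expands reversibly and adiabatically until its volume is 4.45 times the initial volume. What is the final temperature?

227 K

Adiabatic: TV^(γ−1) = const ⇒ T₂ = 356×(0.225)^0.300 = 227 K; PV^γ = const ⇒ P₂ = 20.8 kPa.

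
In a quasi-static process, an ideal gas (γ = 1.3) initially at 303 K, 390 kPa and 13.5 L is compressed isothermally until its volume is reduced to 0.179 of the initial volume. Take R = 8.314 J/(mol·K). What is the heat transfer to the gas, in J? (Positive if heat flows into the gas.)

-9060 J

n = P₁V₁/(RT₁) = 390×13.5/(8.314×303) = 2.09 mol.
Isothermal: T stays 303 K; PV = const ⇒ V₂ = 2.42 L, P₂ = 2180 kPa.
ΔU = 0 (ideal gas, T constant).
W = nRT ln(V₂/V₁) = 2.09×8.314×303×ln(0.179) = -9060 J.
Q = ΔU + W = -9060 J.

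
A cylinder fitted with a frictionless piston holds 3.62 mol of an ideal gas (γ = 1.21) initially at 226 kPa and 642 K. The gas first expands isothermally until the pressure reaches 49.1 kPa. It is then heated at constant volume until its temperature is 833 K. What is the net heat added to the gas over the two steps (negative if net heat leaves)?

56900 J

V₁ = nRT₁/P₁ = 3.62×8.314×642/226 = 85.5 L.
Step 1 — Isothermal: T stays 642 K; PV = const ⇒ V₂ = 394 L, P₂ = 49.1 kPa.
ΔU = 0 (ideal gas, T constant).
W = nRT ln(V₂/V₁) = 3.62×8.314×642×ln(4.60) = 29500 J.
Q = ΔU + W = 29500 J.
State after step 1: P = 49.1 kPa, V = 394 L, T = 642 K.
Step 2 — Isochoric: V stays 394 L; P/T = const ⇒ T₂ = 833 K, P₂ = 63.7 kPa.
W = 0 (no volume change).
ΔU = nCvΔT = 3.62×39.6×(833−642) = 27400 J.
Q = ΔU = 27400 J.
Net over both steps: W = 29500 J, Q = 56900 J, ΔU = 27400 J.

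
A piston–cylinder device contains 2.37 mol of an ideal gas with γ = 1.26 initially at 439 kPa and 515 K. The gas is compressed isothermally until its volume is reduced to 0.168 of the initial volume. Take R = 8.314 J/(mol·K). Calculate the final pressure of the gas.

2610 kPa

V₁ = nRT₁/P₁ = 2.37×8.314×515/439 = 23.1 L.
Isothermal: T stays 515 K; PV = const ⇒ V₂ = 3.88 L, P₂ = 2610 kPa.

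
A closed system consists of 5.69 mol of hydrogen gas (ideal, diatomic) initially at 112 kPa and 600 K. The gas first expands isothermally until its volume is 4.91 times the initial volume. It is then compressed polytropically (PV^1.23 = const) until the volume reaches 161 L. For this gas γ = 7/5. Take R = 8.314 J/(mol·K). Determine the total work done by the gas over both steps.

-28900 J

V₁ = nRT₁/P₁ = 5.69×8.314×600/112 = 253 L.
Step 1 — Isothermal: T stays 600 K; PV = const ⇒ V₂ = 1240 L, P₂ = 22.8 kPa.
ΔU = 0 (ideal gas, T constant).
W = nRT ln(V₂/V₁) = 5.69×8.314×600×ln(4.91) = 45200 J.
Q = ΔU + W = 45200 J.
State after step 1: P = 22.8 kPa, V = 1240 L, T = 600 K.
Step 2 — Polytropic n=1.23: T₂ = T₁(V₁/V₂)^(n−1) = 600×(7.73)^0.23 = 960 K; P₂ = P₁(V₁/V₂)^n = 282 kPa.
W = (P₁V₁−P₂V₂)/(n−1) = (22.8×1240−282×161)/0.23 = -74100 J.
ΔU = nCvΔT = 5.69×20.8×(960−600) = 42600 J.
Q = ΔU + W = -31500 J.
Net over both steps: W = -28900 J, Q = 13700 J, ΔU = 42600 J.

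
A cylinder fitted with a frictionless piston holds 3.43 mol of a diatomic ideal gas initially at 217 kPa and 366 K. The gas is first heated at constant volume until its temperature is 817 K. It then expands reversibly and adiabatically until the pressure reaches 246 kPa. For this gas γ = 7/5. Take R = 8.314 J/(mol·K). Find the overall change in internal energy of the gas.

21900 J

V₁ = nRT₁/P₁ = 3.43×8.314×366/217 = 48.1 L.
Step 1 — Isochoric: V stays 48.1 L; P/T = const ⇒ T₂ = 817 K, P₂ = 484 kPa.
W = 0 (no volume change).
ΔU = nCvΔT = 3.43×20.8×(817−366) = 32200 J.
Q = ΔU = 32200 J.
State after step 1: P = 484 kPa, V = 48.1 L, T = 817 K.
Step 2 — Adiabatic: T₂/T₁ = (P₂/P₁)^((γ−1)/γ) ⇒ T₂ = 817×(0.508)^0.286 = 673 K; V₂ = 78.0 L.
ΔU = nCvΔT = 3.43×20.8×(673−817) = -10300 J.
Q = 0 for an adiabatic process, so W = −ΔU = 10300 J.
Net over both steps: W = 10300 J, Q = 32200 J, ΔU = 21900 J.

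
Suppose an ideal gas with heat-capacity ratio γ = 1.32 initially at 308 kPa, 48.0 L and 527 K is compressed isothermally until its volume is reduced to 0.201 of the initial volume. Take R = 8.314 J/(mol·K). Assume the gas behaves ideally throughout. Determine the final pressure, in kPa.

1530 kPa

Isothermal: T stays 527 K; PV = const ⇒ V₂ = 9.65 L, P₂ = 1530 kPa.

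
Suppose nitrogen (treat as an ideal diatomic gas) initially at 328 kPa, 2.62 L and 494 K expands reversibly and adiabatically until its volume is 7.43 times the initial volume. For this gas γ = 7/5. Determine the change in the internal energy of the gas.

-1190 J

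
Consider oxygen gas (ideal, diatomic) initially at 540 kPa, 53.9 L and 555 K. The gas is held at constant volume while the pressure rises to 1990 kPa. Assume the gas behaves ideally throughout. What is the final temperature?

2050 K

Isochoric: V stays 53.9 L; P/T = const ⇒ T₂ = 2050 K, P₂ = 1990 kPa.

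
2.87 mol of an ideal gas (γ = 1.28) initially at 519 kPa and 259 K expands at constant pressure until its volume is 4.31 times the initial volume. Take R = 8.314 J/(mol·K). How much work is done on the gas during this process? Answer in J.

V₁ = nRT₁/P₁ = 2.87×8.314×259/519 = 11.9 L.
Isobaric: P stays 519 kPa; V/T = const ⇒ T₂ = 1120 K, V₂ = 51.3 L.
W = PΔV = 519×(51.3−11.9) kPa·L = 20500 J.
Work done on the gas = −W_by = -20500 J.

-20500 J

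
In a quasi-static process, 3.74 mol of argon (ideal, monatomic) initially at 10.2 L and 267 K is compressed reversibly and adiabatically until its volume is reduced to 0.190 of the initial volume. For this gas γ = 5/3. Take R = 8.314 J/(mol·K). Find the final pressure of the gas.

13000 kPa

P₁ = nRT₁/V₁ = 3.74×8.314×267/10.2 = 814 kPa.
Adiabatic: TV^(γ−1) = const ⇒ T₂ = 267×(5.26)^0.667 = 808 K; PV^γ = const ⇒ P₂ = 13000 kPa.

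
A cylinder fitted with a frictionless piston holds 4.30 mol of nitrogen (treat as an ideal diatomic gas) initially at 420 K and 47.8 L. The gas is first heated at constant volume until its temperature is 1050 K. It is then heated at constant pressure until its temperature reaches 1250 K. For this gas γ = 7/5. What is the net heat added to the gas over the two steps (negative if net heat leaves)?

81300 J

P₁ = nRT₁/V₁ = 4.30×8.314×420/47.8 = 314 kPa.
Step 1 — Isochoric: V stays 47.8 L; P/T = const ⇒ T₂ = 1050 K, P₂ = 785 kPa.
W = 0 (no volume change).
ΔU = nCvΔT = 4.30×20.8×(1050−420) = 56300 J.
Q = ΔU = 56300 J.
State after step 1: P = 785 kPa, V = 47.8 L, T = 1050 K.
Step 2 — Isobaric: P stays 785 kPa; V/T = const ⇒ T₂ = 1250 K, V₂ = 56.9 L.
W = PΔV = 785×(56.9−47.8) kPa·L = 7150 J.
ΔU = nCvΔT = 4.30×20.8×(1250−1050) = 17900 J.
Q = ΔU + W = nCpΔT = 25000 J.
Net over both steps: W = 7150 J, Q = 81300 J, ΔU = 74200 J.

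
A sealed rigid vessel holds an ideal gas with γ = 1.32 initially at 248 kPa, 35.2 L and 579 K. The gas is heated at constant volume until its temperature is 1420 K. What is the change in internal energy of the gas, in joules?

n = P₁V₁/(RT₁) = 248×35.2/(8.314×579) = 1.81 mol.
Isochoric: V stays 35.2 L; P/T = const ⇒ T₂ = 1420 K, P₂ = 608 kPa.
For an ideal gas ΔU = nCvΔT with Cv = R/(γ−1) = 26.0 J/(mol·K).
ΔU = 1.81×26.0×(1420−579) = 39600 J.

39600 J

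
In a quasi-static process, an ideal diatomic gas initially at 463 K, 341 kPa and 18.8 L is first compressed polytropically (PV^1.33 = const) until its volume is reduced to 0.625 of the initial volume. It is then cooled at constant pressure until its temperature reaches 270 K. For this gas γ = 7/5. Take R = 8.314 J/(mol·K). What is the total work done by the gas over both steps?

n = P₁V₁/(RT₁) = 341×18.8/(8.314×463) = 1.67 mol.
Step 1 — Polytropic n=1.33: T₂ = T₁(V₁/V₂)^(n−1) = 463×(1.60)^0.33 = 541 K; P₂ = P₁(V₁/V₂)^n = 637 kPa.
W = (P₁V₁−P₂V₂)/(n−1) = (341×18.8−637×11.8)/0.33 = -3260 J.
ΔU = nCvΔT = 1.67×20.8×(541−463) = 2690 J.
Q = ΔU + W = -570 J.
State after step 1: P = 637 kPa, V = 11.8 L, T = 541 K.
Step 2 — Isobaric: P stays 637 kPa; V/T = const ⇒ T₂ = 270 K, V₂ = 5.87 L.
W = PΔV = 637×(5.87−11.8) kPa·L = -3750 J.
ΔU = nCvΔT = 1.67×20.8×(270−541) = -9370 J.
Q = ΔU + W = nCpΔT = -13100 J.
Net over both steps: W = -7010 J, Q = -13700 J, ΔU = -6680 J.

-7010 J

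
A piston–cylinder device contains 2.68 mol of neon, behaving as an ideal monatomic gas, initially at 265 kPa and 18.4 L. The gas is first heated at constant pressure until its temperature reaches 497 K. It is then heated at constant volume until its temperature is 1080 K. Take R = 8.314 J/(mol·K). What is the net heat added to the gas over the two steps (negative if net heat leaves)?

T₁ = P₁V₁/(nR) = 265×18.4/(2.68×8.314) = 219 K.
Step 1 — Isobaric: P stays 265 kPa; V/T = const ⇒ T₂ = 497 K, V₂ = 41.8 L.
W = PΔV = 265×(41.8−18.4) kPa·L = 6200 J.
ΔU = nCvΔT = 2.68×12.5×(497−219) = 9300 J.
Q = ΔU + W = nCpΔT = 15500 J.
State after step 1: P = 265 kPa, V = 41.8 L, T = 497 K.
Step 2 — Isochoric: V stays 41.8 L; P/T = const ⇒ T₂ = 1080 K, P₂ = 576 kPa.
W = 0 (no volume change).
ΔU = nCvΔT = 2.68×12.5×(1080−497) = 19500 J.
Q = ΔU = 19500 J.
Net over both steps: W = 6200 J, Q = 35000 J, ΔU = 28800 J.

35000 J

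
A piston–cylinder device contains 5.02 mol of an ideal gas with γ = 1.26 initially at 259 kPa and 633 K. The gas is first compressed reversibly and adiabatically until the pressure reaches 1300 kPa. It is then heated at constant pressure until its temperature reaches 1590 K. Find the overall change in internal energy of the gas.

V₁ = nRT₁/P₁ = 5.02×8.314×633/259 = 102 L.
Step 1 — Adiabatic: T₂/T₁ = (P₂/P₁)^((γ−1)/γ) ⇒ T₂ = 633×(5.02)^0.206 = 883 K; V₂ = 28.3 L.
ΔU = nCvΔT = 5.02×32.0×(883−633) = 40100 J.
Q = 0 for an adiabatic process, so W = −ΔU = -40100 J.
State after step 1: P = 1300 kPa, V = 28.3 L, T = 883 K.
Step 2 — Isobaric: P stays 1300 kPa; V/T = const ⇒ T₂ = 1590 K, V₂ = 51.0 L.
W = PΔV = 1300×(51.0−28.3) kPa·L = 29500 J.
ΔU = nCvΔT = 5.02×32.0×(1590−883) = 113000 J.
Q = ΔU + W = nCpΔT = 143000 J.
Net over both steps: W = -10600 J, Q = 143000 J, ΔU = 154000 J.

154000 J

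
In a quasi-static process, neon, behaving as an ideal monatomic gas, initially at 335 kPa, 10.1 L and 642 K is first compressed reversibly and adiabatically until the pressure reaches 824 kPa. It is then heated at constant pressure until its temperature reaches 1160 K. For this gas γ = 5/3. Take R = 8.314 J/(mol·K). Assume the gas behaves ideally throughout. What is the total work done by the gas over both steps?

-936 J

n = P₁V₁/(RT₁) = 335×10.1/(8.314×642) = 0.634 mol.
Step 1 — Adiabatic: T₂/T₁ = (P₂/P₁)^((γ−1)/γ) ⇒ T₂ = 642×(2.46)^0.400 = 920 K; V₂ = 5.89 L.
ΔU = nCvΔT = 0.634×12.5×(920−642) = 2200 J.
Q = 0 for an adiabatic process, so W = −ΔU = -2200 J.
State after step 1: P = 824 kPa, V = 5.89 L, T = 920 K.
Step 2 — Isobaric: P stays 824 kPa; V/T = const ⇒ T₂ = 1160 K, V₂ = 7.42 L.
W = PΔV = 824×(7.42−5.89) kPa·L = 1260 J.
ΔU = nCvΔT = 0.634×12.5×(1160−920) = 1900 J.
Q = ΔU + W = nCpΔT = 3160 J.
Net over both steps: W = -936 J, Q = 3160 J, ΔU = 4090 J.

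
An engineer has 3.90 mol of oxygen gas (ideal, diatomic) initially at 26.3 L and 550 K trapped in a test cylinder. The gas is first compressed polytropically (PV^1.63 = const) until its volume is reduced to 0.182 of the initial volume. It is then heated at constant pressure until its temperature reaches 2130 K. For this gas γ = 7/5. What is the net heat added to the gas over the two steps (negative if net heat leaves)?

90500 J

P₁ = nRT₁/V₁ = 3.90×8.314×550/26.3 = 678 kPa.
Step 1 — Polytropic n=1.63: T₂ = T₁(V₁/V₂)^(n−1) = 550×(5.49)^0.63 = 1610 K; P₂ = P₁(V₁/V₂)^n = 10900 kPa.
W = (P₁V₁−P₂V₂)/(n−1) = (678×26.3−10900×4.79)/0.63 = -54500 J.
ΔU = nCvΔT = 3.90×20.8×(1610−550) = 85800 J.
Q = ΔU + W = 31300 J.
State after step 1: P = 10900 kPa, V = 4.79 L, T = 1610 K.
Step 2 — Isobaric: P stays 10900 kPa; V/T = const ⇒ T₂ = 2130 K, V₂ = 6.34 L.
W = PΔV = 10900×(6.34−4.79) kPa·L = 16900 J.
ΔU = nCvΔT = 3.90×20.8×(2130−1610) = 42200 J.
Q = ΔU + W = nCpΔT = 59100 J.
Net over both steps: W = -37600 J, Q = 90500 J, ΔU = 128000 J.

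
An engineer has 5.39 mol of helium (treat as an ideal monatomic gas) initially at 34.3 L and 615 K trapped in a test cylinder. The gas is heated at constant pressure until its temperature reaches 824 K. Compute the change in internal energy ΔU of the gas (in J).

P₁ = nRT₁/V₁ = 5.39×8.314×615/34.3 = 803 kPa.
Isobaric: P stays 803 kPa; V/T = const ⇒ T₂ = 824 K, V₂ = 46.0 L.
For an ideal gas ΔU = nCvΔT with Cv = (3/2)R = 12.5 J/(mol·K).
ΔU = 5.39×12.5×(824−615) = 14000 J.

14000 J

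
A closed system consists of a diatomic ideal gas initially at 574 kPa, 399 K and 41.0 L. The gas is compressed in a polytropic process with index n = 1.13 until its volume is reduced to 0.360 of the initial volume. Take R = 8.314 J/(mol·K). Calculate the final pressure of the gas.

1820 kPa

Polytropic n=1.13: T₂ = T₁(V₁/V₂)^(n−1) = 399×(2.78)^0.13 = 456 K; P₂ = P₁(V₁/V₂)^n = 1820 kPa.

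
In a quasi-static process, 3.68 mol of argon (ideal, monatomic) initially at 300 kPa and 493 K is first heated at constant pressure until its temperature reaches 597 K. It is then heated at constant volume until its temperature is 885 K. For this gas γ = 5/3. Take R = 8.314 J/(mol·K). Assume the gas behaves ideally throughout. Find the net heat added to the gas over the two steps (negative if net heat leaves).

21200 J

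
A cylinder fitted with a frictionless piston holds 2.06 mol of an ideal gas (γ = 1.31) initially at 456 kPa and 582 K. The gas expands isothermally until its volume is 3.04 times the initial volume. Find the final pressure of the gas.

150 kPa

V₁ = nRT₁/P₁ = 2.06×8.314×582/456 = 21.9 L.
Isothermal: T stays 582 K; PV = const ⇒ V₂ = 66.5 L, P₂ = 150 kPa.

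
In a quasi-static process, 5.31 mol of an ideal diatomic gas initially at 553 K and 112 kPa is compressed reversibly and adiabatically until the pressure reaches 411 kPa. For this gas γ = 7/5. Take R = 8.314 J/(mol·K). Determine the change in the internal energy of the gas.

27500 J

V₁ = nRT₁/P₁ = 5.31×8.314×553/112 = 218 L.
Adiabatic: T₂/T₁ = (P₂/P₁)^((γ−1)/γ) ⇒ T₂ = 553×(3.67)^0.286 = 802 K; V₂ = 86.1 L.
For an ideal gas ΔU = nCvΔT with Cv = (5/2)R = 20.8 J/(mol·K).
ΔU = 5.31×20.8×(802−553) = 27500 J.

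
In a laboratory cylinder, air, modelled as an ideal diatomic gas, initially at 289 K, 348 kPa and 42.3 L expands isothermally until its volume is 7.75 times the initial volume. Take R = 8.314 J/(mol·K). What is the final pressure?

44.9 kPa

Isothermal: T stays 289 K; PV = const ⇒ V₂ = 328 L, P₂ = 44.9 kPa.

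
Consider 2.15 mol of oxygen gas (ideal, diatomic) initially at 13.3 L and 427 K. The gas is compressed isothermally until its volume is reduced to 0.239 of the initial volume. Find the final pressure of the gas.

2400 kPa

P₁ = nRT₁/V₁ = 2.15×8.314×427/13.3 = 574 kPa.
Isothermal: T stays 427 K; PV = const ⇒ V₂ = 3.18 L, P₂ = 2400 kPa.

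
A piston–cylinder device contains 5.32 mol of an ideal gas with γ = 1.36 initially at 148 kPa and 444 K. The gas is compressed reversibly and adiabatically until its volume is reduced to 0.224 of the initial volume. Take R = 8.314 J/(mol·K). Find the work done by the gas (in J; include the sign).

V₁ = nRT₁/P₁ = 5.32×8.314×444/148 = 133 L.
Adiabatic: TV^(γ−1) = const ⇒ T₂ = 444×(4.46)^0.360 = 761 K; PV^γ = const ⇒ P₂ = 1130 kPa.
ΔU = nCvΔT = 5.32×23.1×(761−444) = 38900 J.
Q = 0 for an adiabatic process, so W = −ΔU = -38900 J.

-38900 J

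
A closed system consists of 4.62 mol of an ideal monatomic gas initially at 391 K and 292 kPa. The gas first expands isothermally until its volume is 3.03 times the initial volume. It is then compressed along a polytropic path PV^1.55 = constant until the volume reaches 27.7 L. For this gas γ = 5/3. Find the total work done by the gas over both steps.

-26700 J

V₁ = nRT₁/P₁ = 4.62×8.314×391/292 = 51.4 L.
Step 1 — Isothermal: T stays 391 K; PV = const ⇒ V₂ = 156 L, P₂ = 96.4 kPa.
ΔU = 0 (ideal gas, T constant).
W = nRT ln(V₂/V₁) = 4.62×8.314×391×ln(3.03) = 16600 J.
Q = ΔU + W = 16600 J.
State after step 1: P = 96.4 kPa, V = 156 L, T = 391 K.
Step 2 — Polytropic n=1.55: T₂ = T₁(V₁/V₂)^(n−1) = 391×(5.63)^0.55 = 1010 K; P₂ = P₁(V₁/V₂)^n = 1400 kPa.
W = (P₁V₁−P₂V₂)/(n−1) = (96.4×156−1400×27.7)/0.55 = -43300 J.
ΔU = nCvΔT = 4.62×12.5×(1010−391) = 35700 J.
Q = ΔU + W = -7580 J.
Net over both steps: W = -26700 J, Q = 9070 J, ΔU = 35700 J.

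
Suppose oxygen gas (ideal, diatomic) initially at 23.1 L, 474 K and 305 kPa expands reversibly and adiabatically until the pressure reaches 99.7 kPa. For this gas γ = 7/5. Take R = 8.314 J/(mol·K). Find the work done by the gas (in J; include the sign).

4820 J

n = P₁V₁/(RT₁) = 305×23.1/(8.314×474) = 1.79 mol.
Adiabatic: T₂/T₁ = (P₂/P₁)^((γ−1)/γ) ⇒ T₂ = 474×(0.327)^0.286 = 344 K; V₂ = 51.3 L.
ΔU = nCvΔT = 1.79×20.8×(344−474) = -4820 J.
Q = 0 for an adiabatic process, so W = −ΔU = 4820 J.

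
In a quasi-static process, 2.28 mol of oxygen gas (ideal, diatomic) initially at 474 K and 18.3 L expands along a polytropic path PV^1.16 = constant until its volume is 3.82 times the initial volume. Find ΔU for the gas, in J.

-4340 J

P₁ = nRT₁/V₁ = 2.28×8.314×474/18.3 = 491 kPa.
Polytropic n=1.16: T₂ = T₁(V₁/V₂)^(n−1) = 474×(0.262)^0.16 = 383 K; P₂ = P₁(V₁/V₂)^n = 104 kPa.
For an ideal gas ΔU = nCvΔT with Cv = (5/2)R = 20.8 J/(mol·K).
ΔU = 2.28×20.8×(383−474) = -4340 J.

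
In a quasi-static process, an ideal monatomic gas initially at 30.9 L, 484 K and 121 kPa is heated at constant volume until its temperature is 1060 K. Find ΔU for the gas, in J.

n = P₁V₁/(RT₁) = 121×30.9/(8.314×484) = 0.929 mol.
Isochoric: V stays 30.9 L; P/T = const ⇒ T₂ = 1060 K, P₂ = 265 kPa.
For an ideal gas ΔU = nCvΔT with Cv = (3/2)R = 12.5 J/(mol·K).
ΔU = 0.929×12.5×(1060−484) = 6670 J.

6670 J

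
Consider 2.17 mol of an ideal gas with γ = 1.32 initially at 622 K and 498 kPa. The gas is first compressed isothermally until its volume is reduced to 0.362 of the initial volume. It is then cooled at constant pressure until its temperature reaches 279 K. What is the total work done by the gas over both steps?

-17600 J

V₁ = nRT₁/P₁ = 2.17×8.314×622/498 = 22.5 L.
Step 1 — Isothermal: T stays 622 K; PV = const ⇒ V₂ = 8.16 L, P₂ = 1380 kPa.
ΔU = 0 (ideal gas, T constant).
W = nRT ln(V₂/V₁) = 2.17×8.314×622×ln(0.362) = -11400 J.
Q = ΔU + W = -11400 J.
State after step 1: P = 1380 kPa, V = 8.16 L, T = 622 K.
Step 2 — Isobaric: P stays 1380 kPa; V/T = const ⇒ T₂ = 279 K, V₂ = 3.66 L.
W = PΔV = 1380×(3.66−8.16) kPa·L = -6190 J.
ΔU = nCvΔT = 2.17×26.0×(279−622) = -19300 J.
Q = ΔU + W = nCpΔT = -25500 J.
Net over both steps: W = -17600 J, Q = -36900 J, ΔU = -19300 J.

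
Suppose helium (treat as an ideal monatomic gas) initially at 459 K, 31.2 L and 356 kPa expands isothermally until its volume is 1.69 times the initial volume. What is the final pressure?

211 kPa

Isothermal: T stays 459 K; PV = const ⇒ V₂ = 52.7 L, P₂ = 211 kPa.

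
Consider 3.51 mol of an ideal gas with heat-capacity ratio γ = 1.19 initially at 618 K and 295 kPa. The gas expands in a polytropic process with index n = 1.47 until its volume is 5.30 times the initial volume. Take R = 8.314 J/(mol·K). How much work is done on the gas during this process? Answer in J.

-20800 J

V₁ = nRT₁/P₁ = 3.51×8.314×618/295 = 61.1 L.
Polytropic n=1.47: T₂ = T₁(V₁/V₂)^(n−1) = 618×(0.189)^0.47 = 282 K; P₂ = P₁(V₁/V₂)^n = 25.4 kPa.
W = (P₁V₁−P₂V₂)/(n−1) = (295×61.1−25.4×324)/0.47 = 20800 J.
Work done on the gas = −W_by = -20800 J.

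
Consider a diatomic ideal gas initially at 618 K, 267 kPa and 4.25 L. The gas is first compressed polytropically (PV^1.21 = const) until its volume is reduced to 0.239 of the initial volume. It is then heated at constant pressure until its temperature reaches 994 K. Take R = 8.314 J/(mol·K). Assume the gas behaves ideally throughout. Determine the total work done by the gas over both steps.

-1600 J

n = P₁V₁/(RT₁) = 267×4.25/(8.314×618) = 0.221 mol.
Step 1 — Polytropic n=1.21: T₂ = T₁(V₁/V₂)^(n−1) = 618×(4.18)^0.21 = 835 K; P₂ = P₁(V₁/V₂)^n = 1510 kPa.
W = (P₁V₁−P₂V₂)/(n−1) = (267×4.25−1510×1.02)/0.21 = -1890 J.
ΔU = nCvΔT = 0.221×20.8×(835−618) = 995 J.
Q = ΔU + W = -900 J.
State after step 1: P = 1510 kPa, V = 1.02 L, T = 835 K.
Step 2 — Isobaric: P stays 1510 kPa; V/T = const ⇒ T₂ = 994 K, V₂ = 1.21 L.
W = PΔV = 1510×(1.21−1.02) kPa·L = 293 J.
ΔU = nCvΔT = 0.221×20.8×(994−835) = 731 J.
Q = ΔU + W = nCpΔT = 1020 J.
Net over both steps: W = -1600 J, Q = 124 J, ΔU = 1730 J.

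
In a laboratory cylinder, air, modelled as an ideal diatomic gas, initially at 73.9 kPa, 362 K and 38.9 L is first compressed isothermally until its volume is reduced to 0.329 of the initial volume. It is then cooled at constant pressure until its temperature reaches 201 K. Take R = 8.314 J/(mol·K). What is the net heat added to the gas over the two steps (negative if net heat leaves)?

n = P₁V₁/(RT₁) = 73.9×38.9/(8.314×362) = 0.955 mol.
Step 1 — Isothermal: T stays 362 K; PV = const ⇒ V₂ = 12.8 L, P₂ = 225 kPa.
ΔU = 0 (ideal gas, T constant).
W = nRT ln(V₂/V₁) = 0.955×8.314×362×ln(0.329) = -3200 J.
Q = ΔU + W = -3200 J.
State after step 1: P = 225 kPa, V = 12.8 L, T = 362 K.
Step 2 — Isobaric: P stays 225 kPa; V/T = const ⇒ T₂ = 201 K, V₂ = 7.11 L.
W = PΔV = 225×(7.11−12.8) kPa·L = -1280 J.
ΔU = nCvΔT = 0.955×20.8×(201−362) = -3200 J.
Q = ΔU + W = nCpΔT = -4470 J.
Net over both steps: W = -4470 J, Q = -7670 J, ΔU = -3200 J.

-7670 J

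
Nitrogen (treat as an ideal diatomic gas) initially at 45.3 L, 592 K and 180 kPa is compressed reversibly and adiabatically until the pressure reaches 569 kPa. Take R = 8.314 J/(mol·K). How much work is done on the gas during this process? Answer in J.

7940 J

n = P₁V₁/(RT₁) = 180×45.3/(8.314×592) = 1.66 mol.
Adiabatic: T₂/T₁ = (P₂/P₁)^((γ−1)/γ) ⇒ T₂ = 592×(3.16)^0.286 = 822 K; V₂ = 19.9 L.
ΔU = nCvΔT = 1.66×20.8×(822−592) = 7940 J.
Q = 0 for an adiabatic process, so W = −ΔU = -7940 J.
Work done on the gas = −W_by = 7940 J.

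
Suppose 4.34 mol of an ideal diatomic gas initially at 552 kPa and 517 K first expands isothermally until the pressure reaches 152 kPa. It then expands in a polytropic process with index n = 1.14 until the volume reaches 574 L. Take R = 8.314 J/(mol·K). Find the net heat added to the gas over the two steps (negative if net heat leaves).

V₁ = nRT₁/P₁ = 4.34×8.314×517/552 = 33.8 L.
Step 1 — Isothermal: T stays 517 K; PV = const ⇒ V₂ = 123 L, P₂ = 152 kPa.
ΔU = 0 (ideal gas, T constant).
W = nRT ln(V₂/V₁) = 4.34×8.314×517×ln(3.63) = 24100 J.
Q = ΔU + W = 24100 J.
State after step 1: P = 152 kPa, V = 123 L, T = 517 K.
Step 2 — Polytropic n=1.14: T₂ = T₁(V₁/V₂)^(n−1) = 517×(0.214)^0.14 = 417 K; P₂ = P₁(V₁/V₂)^n = 26.2 kPa.
W = (P₁V₁−P₂V₂)/(n−1) = (152×123−26.2×574)/0.14 = 25900 J.
ΔU = nCvΔT = 4.34×20.8×(417−517) = -9060 J.
Q = ΔU + W = 16800 J.
Net over both steps: W = 49900 J, Q = 40900 J, ΔU = -9060 J.

40900 J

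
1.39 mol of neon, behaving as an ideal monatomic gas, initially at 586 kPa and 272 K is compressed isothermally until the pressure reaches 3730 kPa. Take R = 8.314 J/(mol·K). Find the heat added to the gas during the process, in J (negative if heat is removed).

V₁ = nRT₁/P₁ = 1.39×8.314×272/586 = 5.36 L.
Isothermal: T stays 272 K; PV = const ⇒ V₂ = 0.843 L, P₂ = 3730 kPa.
ΔU = 0 (ideal gas, T constant).
W = nRT ln(V₂/V₁) = 1.39×8.314×272×ln(0.157) = -5820 J.
Q = ΔU + W = -5820 J.

-5820 J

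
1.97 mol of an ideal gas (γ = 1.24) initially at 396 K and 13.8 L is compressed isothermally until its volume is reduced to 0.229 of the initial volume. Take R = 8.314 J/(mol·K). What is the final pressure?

2050 kPa

P₁ = nRT₁/V₁ = 1.97×8.314×396/13.8 = 470 kPa.
Isothermal: T stays 396 K; PV = const ⇒ V₂ = 3.16 L, P₂ = 2050 kPa.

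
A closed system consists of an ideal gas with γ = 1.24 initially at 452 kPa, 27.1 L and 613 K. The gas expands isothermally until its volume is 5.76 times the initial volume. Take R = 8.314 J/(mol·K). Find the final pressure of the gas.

Isothermal: T stays 613 K; PV = const ⇒ V₂ = 156 L, P₂ = 78.5 kPa.

78.5 kPa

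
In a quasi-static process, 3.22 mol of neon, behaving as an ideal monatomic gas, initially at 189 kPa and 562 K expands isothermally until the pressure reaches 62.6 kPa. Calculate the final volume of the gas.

240 L

V₁ = nRT₁/P₁ = 3.22×8.314×562/189 = 79.6 L.
Isothermal: T stays 562 K; PV = const ⇒ V₂ = 240 L, P₂ = 62.6 kPa.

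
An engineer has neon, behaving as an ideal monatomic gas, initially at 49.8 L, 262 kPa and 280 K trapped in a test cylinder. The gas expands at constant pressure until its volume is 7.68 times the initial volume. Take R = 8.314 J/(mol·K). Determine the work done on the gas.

n = P₁V₁/(RT₁) = 262×49.8/(8.314×280) = 5.60 mol.
Isobaric: P stays 262 kPa; V/T = const ⇒ T₂ = 2150 K, V₂ = 382 L.
W = PΔV = 262×(382−49.8) kPa·L = 87200 J.
Work done on the gas = −W_by = -87200 J.

-87200 J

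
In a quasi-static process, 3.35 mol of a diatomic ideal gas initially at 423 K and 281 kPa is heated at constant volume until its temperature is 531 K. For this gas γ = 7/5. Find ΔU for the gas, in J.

7520 J

V₁ = nRT₁/P₁ = 3.35×8.314×423/281 = 41.9 L.
Isochoric: V stays 41.9 L; P/T = const ⇒ T₂ = 531 K, P₂ = 353 kPa.
For an ideal gas ΔU = nCvΔT with Cv = (5/2)R = 20.8 J/(mol·K).
ΔU = 3.35×20.8×(531−423) = 7520 J.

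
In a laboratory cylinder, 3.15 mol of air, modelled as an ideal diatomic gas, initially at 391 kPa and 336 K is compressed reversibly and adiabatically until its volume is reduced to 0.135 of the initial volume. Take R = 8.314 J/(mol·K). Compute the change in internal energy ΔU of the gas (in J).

27000 J

V₁ = nRT₁/P₁ = 3.15×8.314×336/391 = 22.5 L.
Adiabatic: TV^(γ−1) = const ⇒ T₂ = 336×(7.41)^0.400 = 749 K; PV^γ = const ⇒ P₂ = 6450 kPa.
For an ideal gas ΔU = nCvΔT with Cv = (5/2)R = 20.8 J/(mol·K).
ΔU = 3.15×20.8×(749−336) = 27000 J.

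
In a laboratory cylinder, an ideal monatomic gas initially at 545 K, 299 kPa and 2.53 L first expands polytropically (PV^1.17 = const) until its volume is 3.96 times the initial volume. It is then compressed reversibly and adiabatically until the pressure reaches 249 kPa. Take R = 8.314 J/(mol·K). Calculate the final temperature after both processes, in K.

763 K

n = P₁V₁/(RT₁) = 299×2.53/(8.314×545) = 0.167 mol.
Step 1 — Polytropic n=1.17: T₂ = T₁(V₁/V₂)^(n−1) = 545×(0.253)^0.17 = 431 K; P₂ = P₁(V₁/V₂)^n = 59.8 kPa.
W = (P₁V₁−P₂V₂)/(n−1) = (299×2.53−59.8×10.0)/0.17 = 928 J.
ΔU = nCvΔT = 0.167×12.5×(431−545) = -237 J.
Q = ΔU + W = 692 J.
State after step 1: P = 59.8 kPa, V = 10.0 L, T = 431 K.
Step 2 — Adiabatic: T₂/T₁ = (P₂/P₁)^((γ−1)/γ) ⇒ T₂ = 431×(4.17)^0.400 = 763 K; V₂ = 4.26 L.
ΔU = nCvΔT = 0.167×12.5×(763−431) = 691 J.
Q = 0 for an adiabatic process, so W = −ΔU = -691 J.
Net over both steps: W = 237 J, Q = 692 J, ΔU = 455 J.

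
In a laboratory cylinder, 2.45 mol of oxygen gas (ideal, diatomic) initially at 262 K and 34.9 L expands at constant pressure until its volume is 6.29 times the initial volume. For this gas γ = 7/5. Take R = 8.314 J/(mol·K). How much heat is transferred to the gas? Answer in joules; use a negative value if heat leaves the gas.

P₁ = nRT₁/V₁ = 2.45×8.314×262/34.9 = 153 kPa.
Isobaric: P stays 153 kPa; V/T = const ⇒ T₂ = 1650 K, V₂ = 220 L.
W = PΔV = 153×(220−34.9) kPa·L = 28200 J.
ΔU = nCvΔT = 2.45×20.8×(1650−262) = 70600 J.
Q = ΔU + W = nCpΔT = 98800 J.

98800 J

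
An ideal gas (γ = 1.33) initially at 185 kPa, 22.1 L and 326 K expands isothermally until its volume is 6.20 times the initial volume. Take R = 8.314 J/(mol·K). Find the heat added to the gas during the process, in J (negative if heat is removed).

7460 J

n = P₁V₁/(RT₁) = 185×22.1/(8.314×326) = 1.51 mol.
Isothermal: T stays 326 K; PV = const ⇒ V₂ = 137 L, P₂ = 29.8 kPa.
ΔU = 0 (ideal gas, T constant).
W = nRT ln(V₂/V₁) = 1.51×8.314×326×ln(6.20) = 7460 J.
Q = ΔU + W = 7460 J.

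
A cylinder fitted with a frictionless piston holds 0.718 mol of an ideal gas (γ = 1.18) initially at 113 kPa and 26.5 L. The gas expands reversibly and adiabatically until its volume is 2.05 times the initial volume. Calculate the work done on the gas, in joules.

T₁ = P₁V₁/(nR) = 113×26.5/(0.718×8.314) = 502 K.
Adiabatic: TV^(γ−1) = const ⇒ T₂ = 502×(0.488)^0.180 = 441 K; PV^γ = const ⇒ P₂ = 48.4 kPa.
ΔU = nCvΔT = 0.718×46.2×(441−502) = -2020 J.
Q = 0 for an adiabatic process, so W = −ΔU = 2020 J.
Work done on the gas = −W_by = -2020 J.

-2020 J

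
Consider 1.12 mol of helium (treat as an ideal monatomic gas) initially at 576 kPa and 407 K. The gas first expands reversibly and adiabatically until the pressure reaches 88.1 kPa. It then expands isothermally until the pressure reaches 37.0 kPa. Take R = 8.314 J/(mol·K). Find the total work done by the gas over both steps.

4550 J

V₁ = nRT₁/P₁ = 1.12×8.314×407/576 = 6.58 L.
Step 1 — Adiabatic: T₂/T₁ = (P₂/P₁)^((γ−1)/γ) ⇒ T₂ = 407×(0.153)^0.400 = 192 K; V₂ = 20.3 L.
ΔU = nCvΔT = 1.12×12.5×(192−407) = -3000 J.
Q = 0 for an adiabatic process, so W = −ΔU = 3000 J.
State after step 1: P = 88.1 kPa, V = 20.3 L, T = 192 K.
Step 2 — Isothermal: T stays 192 K; PV = const ⇒ V₂ = 48.3 L, P₂ = 37.0 kPa.
ΔU = 0 (ideal gas, T constant).
W = nRT ln(V₂/V₁) = 1.12×8.314×192×ln(2.38) = 1550 J.
Q = ΔU + W = 1550 J.
Net over both steps: W = 4550 J, Q = 1550 J, ΔU = -3000 J.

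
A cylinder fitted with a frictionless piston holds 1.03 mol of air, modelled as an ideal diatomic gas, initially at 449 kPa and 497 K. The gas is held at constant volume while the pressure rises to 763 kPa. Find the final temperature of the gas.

V₁ = nRT₁/P₁ = 1.03×8.314×497/449 = 9.48 L.
Isochoric: V stays 9.48 L; P/T = const ⇒ T₂ = 845 K, P₂ = 763 kPa.

845 K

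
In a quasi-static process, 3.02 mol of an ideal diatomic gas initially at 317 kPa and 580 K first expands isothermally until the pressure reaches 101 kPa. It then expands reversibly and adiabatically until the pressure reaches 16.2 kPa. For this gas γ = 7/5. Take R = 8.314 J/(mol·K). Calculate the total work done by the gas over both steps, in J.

31500 J

V₁ = nRT₁/P₁ = 3.02×8.314×580/317 = 45.9 L.
Step 1 — Isothermal: T stays 580 K; PV = const ⇒ V₂ = 144 L, P₂ = 101 kPa.
ΔU = 0 (ideal gas, T constant).
W = nRT ln(V₂/V₁) = 3.02×8.314×580×ln(3.14) = 16700 J.
Q = ΔU + W = 16700 J.
State after step 1: P = 101 kPa, V = 144 L, T = 580 K.
Step 2 — Adiabatic: T₂/T₁ = (P₂/P₁)^((γ−1)/γ) ⇒ T₂ = 580×(0.160)^0.286 = 344 K; V₂ = 533 L.
ΔU = nCvΔT = 3.02×20.8×(344−580) = -14800 J.
Q = 0 for an adiabatic process, so W = −ΔU = 14800 J.
Net over both steps: W = 31500 J, Q = 16700 J, ΔU = -14800 J.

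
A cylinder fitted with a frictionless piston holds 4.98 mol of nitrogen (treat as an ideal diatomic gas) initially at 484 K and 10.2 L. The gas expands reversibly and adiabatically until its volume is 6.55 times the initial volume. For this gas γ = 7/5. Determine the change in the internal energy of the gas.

-26500 J

P₁ = nRT₁/V₁ = 4.98×8.314×484/10.2 = 1960 kPa.
Adiabatic: TV^(γ−1) = const ⇒ T₂ = 484×(0.153)^0.400 = 228 K; PV^γ = const ⇒ P₂ = 141 kPa.
For an ideal gas ΔU = nCvΔT with Cv = (5/2)R = 20.8 J/(mol·K).
ΔU = 4.98×20.8×(228−484) = -26500 J.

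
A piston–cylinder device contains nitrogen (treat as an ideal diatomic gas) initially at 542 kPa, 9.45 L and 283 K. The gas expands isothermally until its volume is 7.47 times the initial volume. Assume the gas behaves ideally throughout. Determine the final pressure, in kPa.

72.6 kPa

Isothermal: T stays 283 K; PV = const ⇒ V₂ = 70.6 L, P₂ = 72.6 kPa.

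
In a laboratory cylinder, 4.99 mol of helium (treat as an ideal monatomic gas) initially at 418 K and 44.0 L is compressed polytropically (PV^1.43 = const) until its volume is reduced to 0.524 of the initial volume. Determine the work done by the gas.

-12900 J

P₁ = nRT₁/V₁ = 4.99×8.314×418/44.0 = 394 kPa.
Polytropic n=1.43: T₂ = T₁(V₁/V₂)^(n−1) = 418×(1.91)^0.43 = 552 K; P₂ = P₁(V₁/V₂)^n = 993 kPa.
W = (P₁V₁−P₂V₂)/(n−1) = (394×44.0−993×23.1)/0.43 = -12900 J.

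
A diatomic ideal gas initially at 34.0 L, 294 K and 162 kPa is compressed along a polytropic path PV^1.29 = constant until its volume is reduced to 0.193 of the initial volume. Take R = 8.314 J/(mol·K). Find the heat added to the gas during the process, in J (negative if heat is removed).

-3190 J

n = P₁V₁/(RT₁) = 162×34.0/(8.314×294) = 2.25 mol.
Polytropic n=1.29: T₂ = T₁(V₁/V₂)^(n−1) = 294×(5.18)^0.29 = 474 K; P₂ = P₁(V₁/V₂)^n = 1350 kPa.
W = (P₁V₁−P₂V₂)/(n−1) = (162×34.0−1350×6.56)/0.29 = -11600 J.
ΔU = nCvΔT = 2.25×20.8×(474−294) = 8420 J.
Q = ΔU + W = -3190 J.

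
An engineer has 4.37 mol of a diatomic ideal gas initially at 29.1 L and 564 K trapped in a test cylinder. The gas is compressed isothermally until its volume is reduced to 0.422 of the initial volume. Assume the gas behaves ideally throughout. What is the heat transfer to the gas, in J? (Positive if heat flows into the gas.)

P₁ = nRT₁/V₁ = 4.37×8.314×564/29.1 = 704 kPa.
Isothermal: T stays 564 K; PV = const ⇒ V₂ = 12.3 L, P₂ = 1670 kPa.
ΔU = 0 (ideal gas, T constant).
W = nRT ln(V₂/V₁) = 4.37×8.314×564×ln(0.422) = -17700 J.
Q = ΔU + W = -17700 J.

-17700 J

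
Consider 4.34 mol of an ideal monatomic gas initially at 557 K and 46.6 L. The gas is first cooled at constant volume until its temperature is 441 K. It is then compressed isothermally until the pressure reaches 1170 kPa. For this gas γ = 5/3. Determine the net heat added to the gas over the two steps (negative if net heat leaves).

-25900 J

P₁ = nRT₁/V₁ = 4.34×8.314×557/46.6 = 431 kPa.
Step 1 — Isochoric: V stays 46.6 L; P/T = const ⇒ T₂ = 441 K, P₂ = 341 kPa.
W = 0 (no volume change).
ΔU = nCvΔT = 4.34×12.5×(441−557) = -6280 J.
Q = ΔU = -6280 J.
State after step 1: P = 341 kPa, V = 46.6 L, T = 441 K.
Step 2 — Isothermal: T stays 441 K; PV = const ⇒ V₂ = 13.6 L, P₂ = 1170 kPa.
ΔU = 0 (ideal gas, T constant).
W = nRT ln(V₂/V₁) = 4.34×8.314×441×ln(0.292) = -19600 J.
Q = ΔU + W = -19600 J.
Net over both steps: W = -19600 J, Q = -25900 J, ΔU = -6280 J.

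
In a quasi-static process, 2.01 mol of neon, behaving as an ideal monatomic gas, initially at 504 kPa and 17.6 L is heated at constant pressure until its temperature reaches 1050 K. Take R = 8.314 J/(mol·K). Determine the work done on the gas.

-8680 J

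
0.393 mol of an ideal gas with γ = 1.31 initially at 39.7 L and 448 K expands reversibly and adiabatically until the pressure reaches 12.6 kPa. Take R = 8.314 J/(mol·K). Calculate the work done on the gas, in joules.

P₁ = nRT₁/V₁ = 0.393×8.314×448/39.7 = 36.9 kPa.
Adiabatic: T₂/T₁ = (P₂/P₁)^((γ−1)/γ) ⇒ T₂ = 448×(0.342)^0.237 = 347 K; V₂ = 90.1 L.
ΔU = nCvΔT = 0.393×26.8×(347−448) = -1060 J.
Q = 0 for an adiabatic process, so W = −ΔU = 1060 J.
Work done on the gas = −W_by = -1060 J.

-1060 J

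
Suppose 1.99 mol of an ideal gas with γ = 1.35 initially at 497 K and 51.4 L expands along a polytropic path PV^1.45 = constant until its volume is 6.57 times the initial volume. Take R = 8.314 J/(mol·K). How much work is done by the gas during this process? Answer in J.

P₁ = nRT₁/V₁ = 1.99×8.314×497/51.4 = 160 kPa.
Polytropic n=1.45: T₂ = T₁(V₁/V₂)^(n−1) = 497×(0.152)^0.45 = 213 K; P₂ = P₁(V₁/V₂)^n = 10.4 kPa.
W = (P₁V₁−P₂V₂)/(n−1) = (160×51.4−10.4×338)/0.45 = 10400 J.

10400 J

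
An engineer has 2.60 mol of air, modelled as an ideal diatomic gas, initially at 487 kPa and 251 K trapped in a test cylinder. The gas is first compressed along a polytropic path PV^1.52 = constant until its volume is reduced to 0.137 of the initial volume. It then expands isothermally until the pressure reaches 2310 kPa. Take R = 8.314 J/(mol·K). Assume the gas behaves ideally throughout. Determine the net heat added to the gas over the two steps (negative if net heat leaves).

28000 J

V₁ = nRT₁/P₁ = 2.60×8.314×251/487 = 11.1 L.
Step 1 — Polytropic n=1.52: T₂ = T₁(V₁/V₂)^(n−1) = 251×(7.30)^0.52 = 706 K; P₂ = P₁(V₁/V₂)^n = 9990 kPa.
W = (P₁V₁−P₂V₂)/(n−1) = (487×11.1−9990×1.53)/0.52 = -18900 J.
ΔU = nCvΔT = 2.60×20.8×(706−251) = 24600 J.
Q = ΔU + W = 5670 J.
State after step 1: P = 9990 kPa, V = 1.53 L, T = 706 K.
Step 2 — Isothermal: T stays 706 K; PV = const ⇒ V₂ = 6.60 L, P₂ = 2310 kPa.
ΔU = 0 (ideal gas, T constant).
W = nRT ln(V₂/V₁) = 2.60×8.314×706×ln(4.33) = 22300 J.
Q = ΔU + W = 22300 J.
Net over both steps: W = 3440 J, Q = 28000 J, ΔU = 24600 J.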